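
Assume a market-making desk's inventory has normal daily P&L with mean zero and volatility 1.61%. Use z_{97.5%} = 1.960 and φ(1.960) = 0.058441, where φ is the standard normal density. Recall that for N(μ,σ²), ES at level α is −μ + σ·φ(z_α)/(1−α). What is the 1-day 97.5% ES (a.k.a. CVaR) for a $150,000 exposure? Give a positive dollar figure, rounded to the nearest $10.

$5,650

Tail multiplier: φ(z)/(1−α) = 0.058441 / 0.025 = 2.338.
ES = 1.61% × 2.338 = 3.764%.
On $150,000: 0.03764 × $150,000 = $5,646.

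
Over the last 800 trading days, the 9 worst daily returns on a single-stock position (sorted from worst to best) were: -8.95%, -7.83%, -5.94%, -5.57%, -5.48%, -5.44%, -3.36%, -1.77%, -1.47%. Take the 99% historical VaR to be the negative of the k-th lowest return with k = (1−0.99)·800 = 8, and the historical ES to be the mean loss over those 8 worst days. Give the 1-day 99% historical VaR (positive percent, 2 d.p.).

k = 8; the 8th lowest return is -1.77%, so VaR = 1.77%.

1.77%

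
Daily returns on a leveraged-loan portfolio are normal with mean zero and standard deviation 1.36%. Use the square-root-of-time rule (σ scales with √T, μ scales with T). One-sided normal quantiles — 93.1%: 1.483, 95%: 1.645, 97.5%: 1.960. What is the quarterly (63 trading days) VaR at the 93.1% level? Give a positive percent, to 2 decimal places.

16.01%

σ_{63d} = 1.36% × √63 = 10.795%.
VaR = 1.483 × 10.795% = 16.009%.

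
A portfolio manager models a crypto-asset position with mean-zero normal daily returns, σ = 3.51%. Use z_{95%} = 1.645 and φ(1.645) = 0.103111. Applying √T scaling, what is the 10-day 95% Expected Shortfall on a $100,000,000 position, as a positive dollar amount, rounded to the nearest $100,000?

σ_{10d} = 3.51% × √10 = 11.100%.
ES multiplier = φ(z)/(1−α) = 0.103111/0.05 = 2.062.
ES = 11.100% × 2.062 = 22.888%; on $100,000,000: $22,888,000.

$22,900,000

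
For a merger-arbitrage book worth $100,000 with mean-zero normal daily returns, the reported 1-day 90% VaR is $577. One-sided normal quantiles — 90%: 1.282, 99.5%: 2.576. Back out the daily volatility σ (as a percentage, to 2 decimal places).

0.45%

VaR as a fraction: $577 / $100,000 = 0.577%.
σ = VaR / z = 0.577% / 1.282 = 0.450%.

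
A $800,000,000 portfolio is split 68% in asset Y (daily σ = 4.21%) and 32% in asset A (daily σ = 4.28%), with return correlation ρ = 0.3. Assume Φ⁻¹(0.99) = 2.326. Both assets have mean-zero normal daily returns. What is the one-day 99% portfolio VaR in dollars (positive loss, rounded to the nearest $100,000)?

$65,600,000

σ_p² = 0.68²·4.21² + 0.32²·4.28² + 2·0.3·0.68·0.32·4.21·4.28 = 12.4240 (%²).
σ_p = √12.4240 = 3.525%.
VaR = 2.326 × 3.525% = 8.199%; on $800,000,000 that is $65,592,000.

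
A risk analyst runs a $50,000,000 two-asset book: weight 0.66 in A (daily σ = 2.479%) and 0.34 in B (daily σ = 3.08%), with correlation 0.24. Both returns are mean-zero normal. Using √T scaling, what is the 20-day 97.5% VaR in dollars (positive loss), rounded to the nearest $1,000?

σ_p = √(0.66²·2.479² + 0.34²·3.08² + 2·0.24·0.66·0.34·2.479·3.08) = 2.144%.
σ_{20d} = 2.144% × √20 = 9.588%.
z(97.5%) = 1.960.
VaR = 1.960 × 9.588% = 18.792%; on $50,000,000 that is $9,396,000.

$9,396,000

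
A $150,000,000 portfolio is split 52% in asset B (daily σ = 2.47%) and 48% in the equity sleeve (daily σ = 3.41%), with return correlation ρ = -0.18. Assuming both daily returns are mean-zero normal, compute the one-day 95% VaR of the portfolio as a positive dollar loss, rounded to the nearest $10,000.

σ_p² = 0.52²·2.47² + 0.48²·3.41² + 2·-0.18·0.52·0.48·2.47·3.41 = 3.5720 (%²).
σ_p = √3.5720 = 1.890%.
At 95%, z = 1.645.
VaR = 1.645 × 1.890% = 3.109%; on $150,000,000 that is $4,663,500.

$4,660,000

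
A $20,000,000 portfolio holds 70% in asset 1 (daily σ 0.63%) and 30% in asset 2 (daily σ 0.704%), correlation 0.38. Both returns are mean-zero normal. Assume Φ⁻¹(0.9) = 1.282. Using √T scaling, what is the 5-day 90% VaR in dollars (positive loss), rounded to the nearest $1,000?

$319,000

σ_p = √(0.7²·0.63² + 0.3²·0.704² + 2·0.38·0.7·0.3·0.63·0.704) = 0.557%.
σ_{5d} = 0.557% × √5 = 1.245%.
VaR = 1.282 × 1.245% = 1.596%; on $20,000,000 that is $319,200.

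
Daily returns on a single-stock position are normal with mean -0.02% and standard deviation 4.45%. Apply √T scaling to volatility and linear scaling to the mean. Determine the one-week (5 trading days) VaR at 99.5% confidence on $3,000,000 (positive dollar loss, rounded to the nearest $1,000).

$772,000

At 99.5%, z = 2.576.
σ_{5d} = 4.45% × √5 = 9.951%; μ_{5d} = 5 × -0.02% = -0.100%.
VaR = −(-0.100%) + 2.576 × 9.951% = 25.734%.
On $3,000,000: 0.25734 × $3,000,000 = $772,020.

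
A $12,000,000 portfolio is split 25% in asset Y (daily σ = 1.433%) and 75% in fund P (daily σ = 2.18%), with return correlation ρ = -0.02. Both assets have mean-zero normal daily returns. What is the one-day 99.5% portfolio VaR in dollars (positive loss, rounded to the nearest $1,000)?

σ_p² = 0.25²·1.433² + 0.75²·2.18² + 2·-0.02·0.25·0.75·1.433·2.18 = 2.7781 (%²).
σ_p = √2.7781 = 1.667%.
At 99.5%, z = 2.576.
VaR = 2.576 × 1.667% = 4.294%; on $12,000,000 that is $515,280.

$515,000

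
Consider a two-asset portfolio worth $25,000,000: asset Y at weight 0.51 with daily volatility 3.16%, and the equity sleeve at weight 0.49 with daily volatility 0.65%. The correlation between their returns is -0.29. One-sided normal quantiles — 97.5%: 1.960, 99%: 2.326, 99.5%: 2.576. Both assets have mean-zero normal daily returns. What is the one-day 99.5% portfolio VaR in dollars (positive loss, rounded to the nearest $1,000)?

$998,000

σ_p² = 0.51²·3.16² + 0.49²·0.65² + 2·-0.29·0.51·0.49·3.16·0.65 = 2.4010 (%²).
σ_p = √2.4010 = 1.550%.
VaR = 2.576 × 1.550% = 3.993%; on $25,000,000 that is $998,250.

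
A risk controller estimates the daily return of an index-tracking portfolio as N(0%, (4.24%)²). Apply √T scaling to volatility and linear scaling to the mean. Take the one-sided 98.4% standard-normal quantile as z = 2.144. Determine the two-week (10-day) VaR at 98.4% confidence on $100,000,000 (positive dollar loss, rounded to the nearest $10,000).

σ_{10d} = 4.24% × √10 = 13.408%.
VaR = 2.144 × 13.408% = 28.747%.
On $100,000,000: 0.28747 × $100,000,000 = $28,747,000.

$28,750,000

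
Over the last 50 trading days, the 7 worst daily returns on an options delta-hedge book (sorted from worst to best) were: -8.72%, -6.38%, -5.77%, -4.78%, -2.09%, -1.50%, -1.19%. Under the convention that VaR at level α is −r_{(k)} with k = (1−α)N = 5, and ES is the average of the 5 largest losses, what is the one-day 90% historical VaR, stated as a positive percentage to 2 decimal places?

2.09%

k = 5; the 5th lowest return is -2.09%, so VaR = 2.09%.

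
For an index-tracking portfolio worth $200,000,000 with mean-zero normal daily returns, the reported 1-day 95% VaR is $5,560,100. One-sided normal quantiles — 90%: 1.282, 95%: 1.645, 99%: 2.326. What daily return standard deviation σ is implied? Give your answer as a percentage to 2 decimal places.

1.69%

VaR as a fraction: $5,560,100 / $200,000,000 = 2.780%.
σ = VaR / z = 2.780% / 1.645 = 1.690%.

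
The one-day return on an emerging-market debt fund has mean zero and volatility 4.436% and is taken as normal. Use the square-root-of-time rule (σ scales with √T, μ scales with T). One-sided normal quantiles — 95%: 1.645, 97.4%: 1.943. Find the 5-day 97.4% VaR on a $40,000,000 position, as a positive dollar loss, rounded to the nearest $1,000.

$7,709,000

σ_{5d} = 4.436% × √5 = 9.919%.
VaR = 1.943 × 9.919% = 19.273%.
On $40,000,000: 0.19273 × $40,000,000 = $7,709,200.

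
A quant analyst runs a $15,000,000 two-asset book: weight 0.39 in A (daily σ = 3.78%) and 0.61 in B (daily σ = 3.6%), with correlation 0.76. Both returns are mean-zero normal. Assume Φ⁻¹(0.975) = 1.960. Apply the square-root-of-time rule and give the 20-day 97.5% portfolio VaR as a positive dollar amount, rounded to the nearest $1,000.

$4,539,000

σ_p = √(0.39²·3.78² + 0.61²·3.6² + 2·0.76·0.39·0.61·3.78·3.6) = 3.452%.
σ_{20d} = 3.452% × √20 = 15.438%.
VaR = 1.960 × 15.438% = 30.258%; on $15,000,000 that is $4,538,700.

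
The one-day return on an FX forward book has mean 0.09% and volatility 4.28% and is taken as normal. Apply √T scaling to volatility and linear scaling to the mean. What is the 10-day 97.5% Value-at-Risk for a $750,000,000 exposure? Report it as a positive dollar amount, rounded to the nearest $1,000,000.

At 97.5%, z = 1.960.
σ_{10d} = 4.28% × √10 = 13.535%; μ_{10d} = 10 × 0.09% = 0.900%.
VaR = −(0.900%) + 1.960 × 13.535% = 25.629%.
On $750,000,000: 0.25629 × $750,000,000 = $192,217,500.

$192,000,000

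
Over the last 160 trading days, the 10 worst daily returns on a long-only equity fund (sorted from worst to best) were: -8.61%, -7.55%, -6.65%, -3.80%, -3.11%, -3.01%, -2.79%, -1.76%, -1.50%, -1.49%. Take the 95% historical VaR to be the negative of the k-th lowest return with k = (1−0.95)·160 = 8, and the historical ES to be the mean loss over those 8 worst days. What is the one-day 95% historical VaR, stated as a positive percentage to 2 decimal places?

k = 8; the 8th lowest return is -1.76%, so VaR = 1.76%.

1.76%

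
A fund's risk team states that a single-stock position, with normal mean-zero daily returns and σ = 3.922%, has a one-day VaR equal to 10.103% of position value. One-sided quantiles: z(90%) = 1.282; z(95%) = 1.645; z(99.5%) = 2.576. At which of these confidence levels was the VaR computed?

Implied z = VaR/σ = 10.103 / 3.922 = 2.576.
This matches z(99.5%) = 2.576.

99.5%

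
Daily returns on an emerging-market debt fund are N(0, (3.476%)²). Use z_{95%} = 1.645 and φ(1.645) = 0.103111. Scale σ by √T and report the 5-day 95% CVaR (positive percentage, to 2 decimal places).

16.03%

σ_{5d} = 3.476% × √5 = 7.773%.
ES multiplier = φ(z)/(1−α) = 0.103111/0.05 = 2.062.
ES = 7.773% × 2.062 = 16.028%.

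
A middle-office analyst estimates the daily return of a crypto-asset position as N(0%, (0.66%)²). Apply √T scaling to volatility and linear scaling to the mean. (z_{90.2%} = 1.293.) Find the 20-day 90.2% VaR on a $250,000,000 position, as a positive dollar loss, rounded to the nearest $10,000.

σ_{20d} = 0.66% × √20 = 2.952%.
VaR = 1.293 × 2.952% = 3.817%.
On $250,000,000: 0.03817 × $250,000,000 = $9,542,500.

$9,540,000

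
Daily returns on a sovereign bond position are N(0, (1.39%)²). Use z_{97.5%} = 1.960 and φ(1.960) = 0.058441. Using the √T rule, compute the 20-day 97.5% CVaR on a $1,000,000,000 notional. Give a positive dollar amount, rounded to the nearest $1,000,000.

$145,000,000

σ_{20d} = 1.39% × √20 = 6.216%.
ES multiplier = φ(z)/(1−α) = 0.058441/0.025 = 2.338.
ES = 6.216% × 2.338 = 14.533%; on $1,000,000,000: $145,330,000.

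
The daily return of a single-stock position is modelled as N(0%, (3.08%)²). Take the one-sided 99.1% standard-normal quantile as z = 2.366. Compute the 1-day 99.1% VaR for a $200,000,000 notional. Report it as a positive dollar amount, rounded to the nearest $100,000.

$14,600,000

VaR = z·σ = 2.366 × 3.08% = 7.287%.
On $200,000,000: 0.07287 × $200,000,000 = $14,574,000.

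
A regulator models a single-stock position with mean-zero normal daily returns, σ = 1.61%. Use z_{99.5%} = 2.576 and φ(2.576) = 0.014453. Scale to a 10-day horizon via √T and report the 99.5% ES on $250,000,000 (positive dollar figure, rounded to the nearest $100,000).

$36,800,000

σ_{10d} = 1.61% × √10 = 5.091%.
ES multiplier = φ(z)/(1−α) = 0.014453/0.005 = 2.891.
ES = 5.091% × 2.891 = 14.718%; on $250,000,000: $36,795,000.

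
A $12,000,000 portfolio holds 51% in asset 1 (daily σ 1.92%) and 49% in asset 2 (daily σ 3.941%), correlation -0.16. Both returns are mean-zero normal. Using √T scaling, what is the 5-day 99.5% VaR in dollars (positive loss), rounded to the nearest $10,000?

$1,400,000

σ_p = √(0.51²·1.92² + 0.49²·3.941² + 2·-0.16·0.51·0.49·1.92·3.941) = 2.021%.
σ_{5d} = 2.021% × √5 = 4.519%.
z(99.5%) = 2.576.
VaR = 2.576 × 4.519% = 11.641%; on $12,000,000 that is $1,396,920.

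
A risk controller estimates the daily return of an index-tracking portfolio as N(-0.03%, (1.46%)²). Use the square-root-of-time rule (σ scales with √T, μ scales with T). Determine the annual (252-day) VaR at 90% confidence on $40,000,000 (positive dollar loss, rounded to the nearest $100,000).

At 90%, z = 1.282.
σ_{252d} = 1.46% × √252 = 23.177%; μ_{252d} = 252 × -0.03% = -7.560%.
VaR = −(-7.560%) + 1.282 × 23.177% = 37.273%.
On $40,000,000: 0.37273 × $40,000,000 = $14,909,200.

$14,900,000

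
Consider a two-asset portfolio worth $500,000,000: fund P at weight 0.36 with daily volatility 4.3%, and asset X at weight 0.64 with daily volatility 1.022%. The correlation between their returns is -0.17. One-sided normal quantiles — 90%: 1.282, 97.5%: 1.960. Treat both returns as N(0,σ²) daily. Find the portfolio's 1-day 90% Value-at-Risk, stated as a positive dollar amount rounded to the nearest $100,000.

$10,100,000

σ_p² = 0.36²·4.3² + 0.64²·1.022² + 2·-0.17·0.36·0.64·4.3·1.022 = 2.4799 (%²).
σ_p = √2.4799 = 1.575%.
VaR = 1.282 × 1.575% = 2.019%; on $500,000,000 that is $10,095,000.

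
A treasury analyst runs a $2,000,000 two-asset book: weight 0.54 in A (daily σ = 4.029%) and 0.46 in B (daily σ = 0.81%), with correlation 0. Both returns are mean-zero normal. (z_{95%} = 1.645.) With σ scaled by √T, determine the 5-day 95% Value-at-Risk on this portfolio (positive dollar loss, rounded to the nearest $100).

σ_p = √(0.54²·4.029² + 0.46²·0.81² + 2·0·0.54·0.46·4.029·0.81) = 2.207%.
σ_{5d} = 2.207% × √5 = 4.935%.
VaR = 1.645 × 4.935% = 8.118%; on $2,000,000 that is $162,360.

$162,400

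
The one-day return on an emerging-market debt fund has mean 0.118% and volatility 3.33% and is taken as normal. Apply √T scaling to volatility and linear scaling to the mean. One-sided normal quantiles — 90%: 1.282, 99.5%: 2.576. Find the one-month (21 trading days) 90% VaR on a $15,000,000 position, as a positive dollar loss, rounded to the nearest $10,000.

σ_{21d} = 3.33% × √21 = 15.260%; μ_{21d} = 21 × 0.118% = 2.478%.
VaR = −(2.478%) + 1.282 × 15.260% = 17.085%.
On $15,000,000: 0.17085 × $15,000,000 = $2,562,750.

$2,560,000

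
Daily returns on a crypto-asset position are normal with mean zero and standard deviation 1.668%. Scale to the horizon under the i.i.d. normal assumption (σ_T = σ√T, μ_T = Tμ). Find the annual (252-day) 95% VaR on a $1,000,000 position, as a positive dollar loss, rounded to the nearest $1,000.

At 95%, z = 1.645.
σ_{252d} = 1.668% × √252 = 26.479%.
VaR = 1.645 × 26.479% = 43.558%.
On $1,000,000: 0.43558 × $1,000,000 = $435,580.

$436,000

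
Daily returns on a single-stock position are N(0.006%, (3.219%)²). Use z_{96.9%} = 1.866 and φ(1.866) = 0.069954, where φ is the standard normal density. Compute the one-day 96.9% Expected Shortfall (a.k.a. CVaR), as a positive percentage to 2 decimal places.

7.26%

Tail multiplier: φ(z)/(1−α) = 0.069954 / 0.031 = 2.257.
ES = −(0.006%) + 3.219% × 2.257 = 7.259%.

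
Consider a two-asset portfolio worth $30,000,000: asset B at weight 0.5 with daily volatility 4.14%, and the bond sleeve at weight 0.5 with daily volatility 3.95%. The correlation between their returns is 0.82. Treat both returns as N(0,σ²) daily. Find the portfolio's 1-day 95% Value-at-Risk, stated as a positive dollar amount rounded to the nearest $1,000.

$1,904,000

σ_p² = 0.5²·4.14² + 0.5²·3.95² + 2·0.82·0.5·0.5·4.14·3.95 = 14.8903 (%²).
σ_p = √14.8903 = 3.859%.
At 95%, z = 1.645.
VaR = 1.645 × 3.859% = 6.348%; on $30,000,000 that is $1,904,400.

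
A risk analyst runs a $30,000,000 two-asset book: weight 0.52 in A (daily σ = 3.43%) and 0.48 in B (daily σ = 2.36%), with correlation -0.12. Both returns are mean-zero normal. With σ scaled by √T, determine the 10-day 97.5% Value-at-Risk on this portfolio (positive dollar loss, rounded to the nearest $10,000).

$3,710,000

σ_p = √(0.52²·3.43² + 0.48²·2.36² + 2·-0.12·0.52·0.48·3.43·2.36) = 1.995%.
σ_{10d} = 1.995% × √10 = 6.309%.
z(97.5%) = 1.960.
VaR = 1.960 × 6.309% = 12.366%; on $30,000,000 that is $3,709,800.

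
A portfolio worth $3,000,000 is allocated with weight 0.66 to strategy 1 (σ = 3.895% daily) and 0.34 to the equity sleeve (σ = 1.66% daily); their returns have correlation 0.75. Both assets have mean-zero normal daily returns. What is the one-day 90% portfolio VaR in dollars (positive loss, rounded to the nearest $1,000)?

$116,000

σ_p² = 0.66²·3.895² + 0.34²·1.66² + 2·0.75·0.66·0.34·3.895·1.66 = 9.1034 (%²).
σ_p = √9.1034 = 3.017%.
At 90%, z = 1.282.
VaR = 1.282 × 3.017% = 3.868%; on $3,000,000 that is $116,040.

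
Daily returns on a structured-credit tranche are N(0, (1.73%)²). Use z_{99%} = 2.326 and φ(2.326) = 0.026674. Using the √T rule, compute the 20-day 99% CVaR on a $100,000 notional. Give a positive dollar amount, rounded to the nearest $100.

σ_{20d} = 1.73% × √20 = 7.737%.
ES multiplier = φ(z)/(1−α) = 0.026674/0.01 = 2.667.
ES = 7.737% × 2.667 = 20.635%; on $100,000: $20,635.

$20,600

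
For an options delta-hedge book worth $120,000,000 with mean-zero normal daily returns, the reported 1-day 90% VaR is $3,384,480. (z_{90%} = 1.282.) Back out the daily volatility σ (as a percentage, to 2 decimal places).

2.20%

VaR as a fraction: $3,384,480 / $120,000,000 = 2.820%.
σ = VaR / z = 2.820% / 1.282 = 2.200%.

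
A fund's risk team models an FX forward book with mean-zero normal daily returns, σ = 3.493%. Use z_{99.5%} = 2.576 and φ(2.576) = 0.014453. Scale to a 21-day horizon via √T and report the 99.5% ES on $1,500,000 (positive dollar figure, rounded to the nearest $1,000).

$694,000

σ_{21d} = 3.493% × √21 = 16.007%.
ES multiplier = φ(z)/(1−α) = 0.014453/0.005 = 2.891.
ES = 16.007% × 2.891 = 46.276%; on $1,500,000: $694,140.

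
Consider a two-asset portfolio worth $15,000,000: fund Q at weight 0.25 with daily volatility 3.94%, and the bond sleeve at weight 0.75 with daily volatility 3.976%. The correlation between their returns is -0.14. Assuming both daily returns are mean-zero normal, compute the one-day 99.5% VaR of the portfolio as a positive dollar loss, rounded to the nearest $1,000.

σ_p² = 0.25²·3.94² + 0.75²·3.976² + 2·-0.14·0.25·0.75·3.94·3.976 = 9.0401 (%²).
σ_p = √9.0401 = 3.007%.
At 99.5%, z = 2.576.
VaR = 2.576 × 3.007% = 7.746%; on $15,000,000 that is $1,161,900.

$1,162,000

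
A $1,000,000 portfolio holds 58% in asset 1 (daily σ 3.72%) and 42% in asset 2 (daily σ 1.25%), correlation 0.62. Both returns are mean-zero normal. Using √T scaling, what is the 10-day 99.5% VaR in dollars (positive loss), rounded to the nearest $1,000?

$205,000

σ_p = √(0.58²·3.72² + 0.42²·1.25² + 2·0.62·0.58·0.42·3.72·1.25) = 2.517%.
σ_{10d} = 2.517% × √10 = 7.959%.
z(99.5%) = 2.576.
VaR = 2.576 × 7.959% = 20.502%; on $1,000,000 that is $205,020.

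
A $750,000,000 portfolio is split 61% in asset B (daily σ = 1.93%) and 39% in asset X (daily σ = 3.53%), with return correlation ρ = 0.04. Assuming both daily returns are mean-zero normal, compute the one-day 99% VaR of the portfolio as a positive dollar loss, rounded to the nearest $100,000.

$32,200,000

σ_p² = 0.61²·1.93² + 0.39²·3.53² + 2·0.04·0.61·0.39·1.93·3.53 = 3.4110 (%²).
σ_p = √3.4110 = 1.847%.
At 99%, z = 2.326.
VaR = 2.326 × 1.847% = 4.296%; on $750,000,000 that is $32,220,000.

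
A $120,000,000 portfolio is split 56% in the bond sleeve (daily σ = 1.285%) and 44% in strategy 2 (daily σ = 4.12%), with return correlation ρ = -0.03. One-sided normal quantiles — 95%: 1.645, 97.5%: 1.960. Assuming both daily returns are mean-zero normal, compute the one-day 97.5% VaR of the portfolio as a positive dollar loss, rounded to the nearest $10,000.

σ_p² = 0.56²·1.285² + 0.44²·4.12² + 2·-0.03·0.56·0.44·1.285·4.12 = 3.7258 (%²).
σ_p = √3.7258 = 1.930%.
VaR = 1.960 × 1.930% = 3.783%; on $120,000,000 that is $4,539,600.

$4,540,000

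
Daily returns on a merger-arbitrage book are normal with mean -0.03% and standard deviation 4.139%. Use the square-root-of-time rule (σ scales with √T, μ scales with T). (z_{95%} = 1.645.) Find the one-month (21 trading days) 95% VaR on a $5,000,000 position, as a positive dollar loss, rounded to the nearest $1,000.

$1,592,000

σ_{21d} = 4.139% × √21 = 18.967%; μ_{21d} = 21 × -0.03% = -0.630%.
VaR = −(-0.630%) + 1.645 × 18.967% = 31.831%.
On $5,000,000: 0.31831 × $5,000,000 = $1,591,550.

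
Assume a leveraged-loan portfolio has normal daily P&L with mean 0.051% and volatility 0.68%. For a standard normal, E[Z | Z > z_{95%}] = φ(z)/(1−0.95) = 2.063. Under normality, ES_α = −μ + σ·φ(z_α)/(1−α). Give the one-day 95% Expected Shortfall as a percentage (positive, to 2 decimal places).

ES = −(0.051%) + 0.68% × 2.063 = 1.352%.

1.35%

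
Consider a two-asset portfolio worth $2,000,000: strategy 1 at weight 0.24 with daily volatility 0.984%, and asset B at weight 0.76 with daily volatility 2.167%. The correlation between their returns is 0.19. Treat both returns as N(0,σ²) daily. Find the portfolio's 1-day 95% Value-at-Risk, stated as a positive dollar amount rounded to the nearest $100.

σ_p² = 0.24²·0.984² + 0.76²·2.167² + 2·0.19·0.24·0.76·0.984·2.167 = 2.9159 (%²).
σ_p = √2.9159 = 1.708%.
At 95%, z = 1.645.
VaR = 1.645 × 1.708% = 2.810%; on $2,000,000 that is $56,200.

$56,200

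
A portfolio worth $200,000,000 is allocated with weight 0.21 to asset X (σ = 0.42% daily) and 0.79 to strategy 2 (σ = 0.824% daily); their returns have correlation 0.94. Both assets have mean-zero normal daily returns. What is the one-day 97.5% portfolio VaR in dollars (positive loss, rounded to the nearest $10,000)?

$2,880,000

σ_p² = 0.21²·0.42² + 0.79²·0.824² + 2·0.94·0.21·0.79·0.42·0.824 = 0.5395 (%²).
σ_p = √0.5395 = 0.734%.
At 97.5%, z = 1.960.
VaR = 1.960 × 0.734% = 1.439%; on $200,000,000 that is $2,878,000.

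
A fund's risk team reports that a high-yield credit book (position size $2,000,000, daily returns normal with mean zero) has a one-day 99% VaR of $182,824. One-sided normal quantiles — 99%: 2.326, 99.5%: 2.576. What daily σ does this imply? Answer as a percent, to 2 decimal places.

3.93%

VaR as a fraction: $182,824 / $2,000,000 = 9.141%.
σ = VaR / z = 9.141% / 2.326 = 3.930%.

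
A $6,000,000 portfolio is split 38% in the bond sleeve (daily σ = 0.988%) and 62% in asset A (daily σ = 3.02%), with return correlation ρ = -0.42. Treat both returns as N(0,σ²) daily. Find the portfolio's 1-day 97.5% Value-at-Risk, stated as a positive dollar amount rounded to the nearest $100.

$205,600

σ_p² = 0.38²·0.988² + 0.62²·3.02² + 2·-0.42·0.38·0.62·0.988·3.02 = 3.0563 (%²).
σ_p = √3.0563 = 1.748%.
At 97.5%, z = 1.960.
VaR = 1.960 × 1.748% = 3.426%; on $6,000,000 that is $205,560.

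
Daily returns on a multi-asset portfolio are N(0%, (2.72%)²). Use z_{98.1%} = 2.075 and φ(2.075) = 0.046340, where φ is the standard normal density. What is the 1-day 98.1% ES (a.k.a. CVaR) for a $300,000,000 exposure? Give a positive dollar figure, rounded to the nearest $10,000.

Tail multiplier: φ(z)/(1−α) = 0.046340 / 0.019 = 2.439.
ES = 2.72% × 2.439 = 6.634%.
On $300,000,000: 0.06634 × $300,000,000 = $19,902,000.

$19,900,000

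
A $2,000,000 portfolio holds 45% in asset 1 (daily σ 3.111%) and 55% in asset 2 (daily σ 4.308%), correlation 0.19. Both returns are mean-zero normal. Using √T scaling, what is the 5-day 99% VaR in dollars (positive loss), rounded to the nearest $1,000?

σ_p = √(0.45²·3.111² + 0.55²·4.308² + 2·0.19·0.45·0.55·3.111·4.308) = 2.972%.
σ_{5d} = 2.972% × √5 = 6.646%.
z(99%) = 2.326.
VaR = 2.326 × 6.646% = 15.459%; on $2,000,000 that is $309,180.

$309,000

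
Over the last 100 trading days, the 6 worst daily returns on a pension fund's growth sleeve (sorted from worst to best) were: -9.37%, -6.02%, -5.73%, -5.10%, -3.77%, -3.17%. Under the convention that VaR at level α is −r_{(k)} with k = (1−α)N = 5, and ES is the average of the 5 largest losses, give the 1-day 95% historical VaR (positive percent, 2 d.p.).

k = 5; the 5th lowest return is -3.77%, so VaR = 3.77%.

3.77%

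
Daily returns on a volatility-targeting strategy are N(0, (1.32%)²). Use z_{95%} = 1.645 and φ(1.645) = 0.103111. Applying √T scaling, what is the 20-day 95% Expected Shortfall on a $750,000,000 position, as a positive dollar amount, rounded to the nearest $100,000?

$91,300,000

σ_{20d} = 1.32% × √20 = 5.903%.
ES multiplier = φ(z)/(1−α) = 0.103111/0.05 = 2.062.
ES = 5.903% × 2.062 = 12.172%; on $750,000,000: $91,290,000.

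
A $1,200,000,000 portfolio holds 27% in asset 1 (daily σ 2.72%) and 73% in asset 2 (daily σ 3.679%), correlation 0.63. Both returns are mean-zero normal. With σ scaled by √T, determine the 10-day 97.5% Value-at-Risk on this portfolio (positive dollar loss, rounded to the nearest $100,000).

σ_p = √(0.27²·2.72² + 0.73²·3.679² + 2·0.63·0.27·0.73·2.72·3.679) = 3.200%.
σ_{10d} = 3.200% × √10 = 10.119%.
z(97.5%) = 1.960.
VaR = 1.960 × 10.119% = 19.833%; on $1,200,000,000 that is $237,996,000.

$238,000,000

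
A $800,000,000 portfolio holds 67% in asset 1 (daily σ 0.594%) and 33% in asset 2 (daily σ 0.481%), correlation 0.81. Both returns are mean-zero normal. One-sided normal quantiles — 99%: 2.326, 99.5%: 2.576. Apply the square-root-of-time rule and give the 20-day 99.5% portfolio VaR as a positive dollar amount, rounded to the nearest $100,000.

$49,300,000

σ_p = √(0.67²·0.594² + 0.33²·0.481² + 2·0.81·0.67·0.33·0.594·0.481) = 0.535%.
σ_{20d} = 0.535% × √20 = 2.393%.
VaR = 2.576 × 2.393% = 6.164%; on $800,000,000 that is $49,312,000.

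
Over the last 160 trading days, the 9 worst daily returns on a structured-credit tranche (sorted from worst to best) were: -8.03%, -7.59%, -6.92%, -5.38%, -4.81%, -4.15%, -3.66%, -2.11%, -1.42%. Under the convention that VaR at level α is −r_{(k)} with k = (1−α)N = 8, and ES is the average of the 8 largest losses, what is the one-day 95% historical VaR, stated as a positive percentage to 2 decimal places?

k = 8; the 8th lowest return is -2.11%, so VaR = 2.11%.

2.11%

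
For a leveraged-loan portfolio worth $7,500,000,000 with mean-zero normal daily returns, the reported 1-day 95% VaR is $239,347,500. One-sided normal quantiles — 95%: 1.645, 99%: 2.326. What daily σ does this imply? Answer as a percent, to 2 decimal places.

VaR as a fraction: $239,347,500 / $7,500,000,000 = 3.191%.
σ = VaR / z = 3.191% / 1.645 = 1.940%.

1.94%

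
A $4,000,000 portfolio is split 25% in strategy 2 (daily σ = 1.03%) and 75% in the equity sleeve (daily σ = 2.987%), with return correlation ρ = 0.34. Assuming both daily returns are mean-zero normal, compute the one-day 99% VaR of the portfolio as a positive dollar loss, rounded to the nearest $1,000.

$218,000

σ_p² = 0.25²·1.03² + 0.75²·2.987² + 2·0.34·0.25·0.75·1.03·2.987 = 5.4773 (%²).
σ_p = √5.4773 = 2.340%.
At 99%, z = 2.326.
VaR = 2.326 × 2.340% = 5.443%; on $4,000,000 that is $217,720.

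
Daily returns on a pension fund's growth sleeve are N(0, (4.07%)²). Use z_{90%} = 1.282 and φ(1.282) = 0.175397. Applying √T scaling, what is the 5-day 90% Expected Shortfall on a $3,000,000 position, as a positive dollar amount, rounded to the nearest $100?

$478,900

σ_{5d} = 4.07% × √5 = 9.101%.
ES multiplier = φ(z)/(1−α) = 0.175397/0.1 = 1.754.
ES = 9.101% × 1.754 = 15.963%; on $3,000,000: $478,890.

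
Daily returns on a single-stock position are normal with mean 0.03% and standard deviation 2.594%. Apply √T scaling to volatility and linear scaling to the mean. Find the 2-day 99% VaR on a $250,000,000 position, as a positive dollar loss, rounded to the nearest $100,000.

$21,200,000

At 99%, z = 2.326.
σ_{2d} = 2.594% × √2 = 3.668%; μ_{2d} = 2 × 0.03% = 0.060%.
VaR = −(0.060%) + 2.326 × 3.668% = 8.472%.
On $250,000,000: 0.08472 × $250,000,000 = $21,180,000.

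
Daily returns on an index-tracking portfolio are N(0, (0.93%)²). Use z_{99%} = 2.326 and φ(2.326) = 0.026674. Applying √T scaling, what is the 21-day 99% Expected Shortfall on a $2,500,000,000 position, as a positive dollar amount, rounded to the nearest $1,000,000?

$284,000,000

σ_{21d} = 0.93% × √21 = 4.262%.
ES multiplier = φ(z)/(1−α) = 0.026674/0.01 = 2.667.
ES = 4.262% × 2.667 = 11.367%; on $2,500,000,000: $284,175,000.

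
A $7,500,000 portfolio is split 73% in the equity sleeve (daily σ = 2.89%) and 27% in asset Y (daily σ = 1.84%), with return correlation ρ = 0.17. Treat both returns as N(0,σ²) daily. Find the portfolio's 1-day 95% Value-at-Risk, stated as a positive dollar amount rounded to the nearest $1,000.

$277,000

σ_p² = 0.73²·2.89² + 0.27²·1.84² + 2·0.17·0.73·0.27·2.89·1.84 = 5.0540 (%²).
σ_p = √5.0540 = 2.248%.
At 95%, z = 1.645.
VaR = 1.645 × 2.248% = 3.698%; on $7,500,000 that is $277,350.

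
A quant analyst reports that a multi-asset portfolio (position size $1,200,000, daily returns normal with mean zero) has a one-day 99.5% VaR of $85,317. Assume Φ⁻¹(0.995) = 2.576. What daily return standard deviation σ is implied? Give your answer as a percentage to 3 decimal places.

2.760%

VaR as a fraction: $85,317 / $1,200,000 = 7.110%.
σ = VaR / z = 7.110% / 2.576 = 2.760%.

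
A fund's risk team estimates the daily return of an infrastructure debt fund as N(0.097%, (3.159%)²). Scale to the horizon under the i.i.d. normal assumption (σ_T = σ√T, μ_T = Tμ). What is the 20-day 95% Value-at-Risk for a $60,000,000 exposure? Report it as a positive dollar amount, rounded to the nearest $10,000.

At 95%, z = 1.645.
σ_{20d} = 3.159% × √20 = 14.127%; μ_{20d} = 20 × 0.097% = 1.940%.
VaR = −(1.940%) + 1.645 × 14.127% = 21.299%.
On $60,000,000: 0.21299 × $60,000,000 = $12,779,400.

$12,780,000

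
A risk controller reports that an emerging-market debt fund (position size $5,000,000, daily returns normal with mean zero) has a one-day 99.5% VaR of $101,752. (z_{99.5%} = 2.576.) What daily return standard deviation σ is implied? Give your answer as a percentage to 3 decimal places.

VaR as a fraction: $101,752 / $5,000,000 = 2.035%.
σ = VaR / z = 2.035% / 2.576 = 0.790%.

0.790%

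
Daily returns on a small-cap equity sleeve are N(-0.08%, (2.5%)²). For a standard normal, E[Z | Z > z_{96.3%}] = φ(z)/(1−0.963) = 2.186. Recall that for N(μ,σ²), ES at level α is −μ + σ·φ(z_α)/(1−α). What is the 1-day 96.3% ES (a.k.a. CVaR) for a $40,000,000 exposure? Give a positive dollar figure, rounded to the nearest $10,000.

ES = −(-0.08%) + 2.5% × 2.186 = 5.545%.
On $40,000,000: 0.05545 × $40,000,000 = $2,218,000.

$2,220,000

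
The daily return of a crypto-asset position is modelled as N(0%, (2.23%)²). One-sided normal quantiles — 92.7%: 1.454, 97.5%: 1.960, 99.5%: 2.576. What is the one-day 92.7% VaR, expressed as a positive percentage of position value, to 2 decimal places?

VaR = z·σ = 1.454 × 2.23% = 3.242%.

3.24%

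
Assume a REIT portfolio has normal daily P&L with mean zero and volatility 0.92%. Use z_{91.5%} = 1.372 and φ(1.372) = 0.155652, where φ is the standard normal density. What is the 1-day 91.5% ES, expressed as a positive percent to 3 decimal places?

Tail multiplier: φ(z)/(1−α) = 0.155652 / 0.085 = 1.831.
ES = 0.92% × 1.831 = 1.685%.

1.685%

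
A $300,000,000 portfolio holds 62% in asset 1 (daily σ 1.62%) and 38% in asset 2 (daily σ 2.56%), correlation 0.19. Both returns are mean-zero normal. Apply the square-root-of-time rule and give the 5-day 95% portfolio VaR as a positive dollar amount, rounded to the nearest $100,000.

σ_p = √(0.62²·1.62² + 0.38²·2.56² + 2·0.19·0.62·0.38·1.62·2.56) = 1.525%.
σ_{5d} = 1.525% × √5 = 3.410%.
z(95%) = 1.645.
VaR = 1.645 × 3.410% = 5.609%; on $300,000,000 that is $16,827,000.

$16,800,000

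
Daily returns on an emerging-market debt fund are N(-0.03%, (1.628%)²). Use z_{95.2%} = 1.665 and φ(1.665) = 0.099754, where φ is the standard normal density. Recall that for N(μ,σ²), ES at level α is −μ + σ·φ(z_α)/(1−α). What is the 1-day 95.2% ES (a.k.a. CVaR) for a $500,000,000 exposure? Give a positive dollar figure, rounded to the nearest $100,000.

Tail multiplier: φ(z)/(1−α) = 0.099754 / 0.048 = 2.078.
ES = −(-0.03%) + 1.628% × 2.078 = 3.413%.
On $500,000,000: 0.03413 × $500,000,000 = $17,065,000.

$17,100,000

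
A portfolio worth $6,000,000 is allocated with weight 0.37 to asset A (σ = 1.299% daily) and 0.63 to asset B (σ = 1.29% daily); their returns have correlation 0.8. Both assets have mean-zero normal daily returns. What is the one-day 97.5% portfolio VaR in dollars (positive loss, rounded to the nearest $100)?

σ_p² = 0.37²·1.299² + 0.63²·1.29² + 2·0.8·0.37·0.63·1.299·1.29 = 1.5165 (%²).
σ_p = √1.5165 = 1.231%.
At 97.5%, z = 1.960.
VaR = 1.960 × 1.231% = 2.413%; on $6,000,000 that is $144,780.

$144,800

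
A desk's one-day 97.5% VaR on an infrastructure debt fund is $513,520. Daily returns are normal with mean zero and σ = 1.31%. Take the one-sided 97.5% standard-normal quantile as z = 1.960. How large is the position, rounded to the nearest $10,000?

VaR as a fraction of value: z·σ = 1.960 × 1.31% = 2.5676%.
Position = $513,520 / 0.025676 = $20,000,000.

$20,000,000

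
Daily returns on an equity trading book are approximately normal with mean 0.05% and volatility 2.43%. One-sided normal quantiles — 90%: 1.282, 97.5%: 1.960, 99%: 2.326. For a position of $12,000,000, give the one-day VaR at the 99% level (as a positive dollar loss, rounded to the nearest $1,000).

$672,000

VaR = −μ + z·σ = −(0.05%) + 2.326 × 2.43% = 5.602%.
On $12,000,000: 0.05602 × $12,000,000 = $672,240.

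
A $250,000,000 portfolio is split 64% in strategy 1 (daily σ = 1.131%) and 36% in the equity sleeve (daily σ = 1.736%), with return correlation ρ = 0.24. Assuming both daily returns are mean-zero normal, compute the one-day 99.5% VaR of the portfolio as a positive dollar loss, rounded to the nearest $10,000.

$6,850,000

σ_p² = 0.64²·1.131² + 0.36²·1.736² + 2·0.24·0.64·0.36·1.131·1.736 = 1.1317 (%²).
σ_p = √1.1317 = 1.064%.
At 99.5%, z = 2.576.
VaR = 2.576 × 1.064% = 2.741%; on $250,000,000 that is $6,852,500.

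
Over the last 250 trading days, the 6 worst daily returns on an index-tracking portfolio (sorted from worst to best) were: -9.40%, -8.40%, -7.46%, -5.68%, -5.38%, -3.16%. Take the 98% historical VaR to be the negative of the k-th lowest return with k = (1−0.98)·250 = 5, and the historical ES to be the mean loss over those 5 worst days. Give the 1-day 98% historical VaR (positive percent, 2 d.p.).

k = 5; the 5th lowest return is -5.38%, so VaR = 5.38%.

5.38%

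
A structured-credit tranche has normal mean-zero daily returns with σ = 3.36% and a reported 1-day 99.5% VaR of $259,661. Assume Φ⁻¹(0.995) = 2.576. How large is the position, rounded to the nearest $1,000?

VaR as a fraction of value: z·σ = 2.576 × 3.36% = 8.65536%.
Position = $259,661 / 0.0865536 = $3,000,002.

$3,000,000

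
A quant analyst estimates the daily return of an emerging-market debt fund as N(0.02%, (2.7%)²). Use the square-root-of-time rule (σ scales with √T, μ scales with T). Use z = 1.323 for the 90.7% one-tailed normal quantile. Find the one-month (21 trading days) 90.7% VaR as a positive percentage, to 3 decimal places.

σ_{21d} = 2.7% × √21 = 12.373%; μ_{21d} = 21 × 0.02% = 0.420%.
VaR = −(0.420%) + 1.323 × 12.373% = 15.949%.

15.949%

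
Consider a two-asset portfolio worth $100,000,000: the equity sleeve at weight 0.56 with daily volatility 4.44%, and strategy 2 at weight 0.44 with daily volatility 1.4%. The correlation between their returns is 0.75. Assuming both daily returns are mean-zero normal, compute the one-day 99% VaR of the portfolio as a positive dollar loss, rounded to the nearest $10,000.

$6,920,000

σ_p² = 0.56²·4.44² + 0.44²·1.4² + 2·0.75·0.56·0.44·4.44·1.4 = 8.8591 (%²).
σ_p = √8.8591 = 2.976%.
At 99%, z = 2.326.
VaR = 2.326 × 2.976% = 6.922%; on $100,000,000 that is $6,922,000.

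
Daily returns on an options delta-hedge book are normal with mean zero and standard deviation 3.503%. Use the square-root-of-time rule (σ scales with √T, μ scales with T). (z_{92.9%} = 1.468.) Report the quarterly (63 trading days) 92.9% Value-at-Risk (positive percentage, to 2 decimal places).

40.82%

σ_{63d} = 3.503% × √63 = 27.804%.
VaR = 1.468 × 27.804% = 40.816%.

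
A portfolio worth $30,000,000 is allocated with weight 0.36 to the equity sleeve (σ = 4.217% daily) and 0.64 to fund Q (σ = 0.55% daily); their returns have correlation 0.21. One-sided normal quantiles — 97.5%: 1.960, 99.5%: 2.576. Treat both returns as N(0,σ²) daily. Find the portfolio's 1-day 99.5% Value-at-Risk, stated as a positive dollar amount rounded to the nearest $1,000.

$1,259,000

σ_p² = 0.36²·4.217² + 0.64²·0.55² + 2·0.21·0.36·0.64·4.217·0.55 = 2.6530 (%²).
σ_p = √2.6530 = 1.629%.
VaR = 2.576 × 1.629% = 4.196%; on $30,000,000 that is $1,258,800.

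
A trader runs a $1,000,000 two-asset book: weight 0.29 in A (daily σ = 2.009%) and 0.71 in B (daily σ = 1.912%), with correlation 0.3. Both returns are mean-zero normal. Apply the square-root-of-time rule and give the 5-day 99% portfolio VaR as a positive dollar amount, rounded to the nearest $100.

σ_p = √(0.29²·2.009² + 0.71²·1.912² + 2·0.3·0.29·0.71·2.009·1.912) = 1.630%.
σ_{5d} = 1.630% × √5 = 3.645%.
z(99%) = 2.326.
VaR = 2.326 × 3.645% = 8.478%; on $1,000,000 that is $84,780.

$84,800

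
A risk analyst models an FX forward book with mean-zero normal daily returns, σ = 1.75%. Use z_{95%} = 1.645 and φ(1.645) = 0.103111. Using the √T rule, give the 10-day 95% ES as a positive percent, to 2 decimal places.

σ_{10d} = 1.75% × √10 = 5.534%.
ES multiplier = φ(z)/(1−α) = 0.103111/0.05 = 2.062.
ES = 5.534% × 2.062 = 11.411%.

11.41%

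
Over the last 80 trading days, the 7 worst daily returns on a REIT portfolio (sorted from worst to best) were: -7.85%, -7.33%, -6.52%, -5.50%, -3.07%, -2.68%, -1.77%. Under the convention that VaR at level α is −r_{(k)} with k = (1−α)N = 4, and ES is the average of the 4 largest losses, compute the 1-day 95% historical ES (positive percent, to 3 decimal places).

6.800%

The 4 worst returns sum to -27.20%.
ES = −(-27.20%) / 4 = 6.8% ≈ 6.800%.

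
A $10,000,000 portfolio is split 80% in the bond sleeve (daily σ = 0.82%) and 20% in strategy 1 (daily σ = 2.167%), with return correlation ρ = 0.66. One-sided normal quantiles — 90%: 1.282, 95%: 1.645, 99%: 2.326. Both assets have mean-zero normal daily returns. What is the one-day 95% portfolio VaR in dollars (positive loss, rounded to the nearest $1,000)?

$164,000

σ_p² = 0.8²·0.82² + 0.2²·2.167² + 2·0.66·0.8·0.2·0.82·2.167 = 0.9935 (%²).
σ_p = √0.9935 = 0.997%.
VaR = 1.645 × 0.997% = 1.640%; on $10,000,000 that is $164,000.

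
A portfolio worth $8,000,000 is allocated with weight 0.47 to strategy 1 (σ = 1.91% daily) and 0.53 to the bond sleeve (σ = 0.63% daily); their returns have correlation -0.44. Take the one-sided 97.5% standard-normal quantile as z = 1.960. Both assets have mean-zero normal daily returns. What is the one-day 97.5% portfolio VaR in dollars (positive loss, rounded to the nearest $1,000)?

$127,000

σ_p² = 0.47²·1.91² + 0.53²·0.63² + 2·-0.44·0.47·0.53·1.91·0.63 = 0.6536 (%²).
σ_p = √0.6536 = 0.808%.
VaR = 1.960 × 0.808% = 1.584%; on $8,000,000 that is $126,720.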